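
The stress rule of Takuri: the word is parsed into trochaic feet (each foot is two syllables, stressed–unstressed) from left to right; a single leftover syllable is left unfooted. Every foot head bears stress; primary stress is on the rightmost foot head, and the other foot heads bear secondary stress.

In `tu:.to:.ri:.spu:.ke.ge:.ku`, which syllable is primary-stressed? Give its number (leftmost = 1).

Parse left to right into trochaic (ˈσσ) feet: (ˈtu:.to:) (ˈri:.spu:) (ˈke.ge:) ku. Syllable 7 is left unfooted.
Foot heads (stressed positions): 1, 3, 5.
End Rule Rightmost: primary stress on the rightmost head = syllable 5.
Primary stress: syllable 5 → tu:.to:.ri:.spu:.ˈke.ge:.ku.

5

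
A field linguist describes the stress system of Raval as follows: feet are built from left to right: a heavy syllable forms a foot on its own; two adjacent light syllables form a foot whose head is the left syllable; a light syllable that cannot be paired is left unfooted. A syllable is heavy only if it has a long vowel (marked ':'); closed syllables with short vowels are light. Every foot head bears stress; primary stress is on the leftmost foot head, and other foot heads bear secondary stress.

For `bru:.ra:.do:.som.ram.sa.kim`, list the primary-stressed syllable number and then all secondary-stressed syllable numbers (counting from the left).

Weights: 1 bru: H, 2 ra: H, 3 do: H, 4 som L, 5 ram L, 6 sa L, 7 kim L.
Parse left to right (heavy = foot alone; LL = one foot; stranded L unfooted): (ˈbru:) (ˈra:) (ˈdo:) (ˈsom.ram) (ˈsa.kim).
Foot heads: 1, 2, 3, 4, 6.
Primary stress on the leftmost head = syllable 1.
Secondary stress on 2, 3, 4, 6: ˈbru:.ˌra:.ˌdo:.ˌsom.ram.ˌsa.kim.

primary 1, secondary 2, 3, 4, 6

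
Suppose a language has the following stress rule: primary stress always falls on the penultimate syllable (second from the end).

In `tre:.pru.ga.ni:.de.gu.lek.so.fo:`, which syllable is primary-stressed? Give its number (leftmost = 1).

The word has 9 syllables; the penultimate syllable (second from the end) is syllable 8 (so).
Primary stress: syllable 8 → tre:.pru.ga.ni:.de.gu.lek.ˈso.fo:.

8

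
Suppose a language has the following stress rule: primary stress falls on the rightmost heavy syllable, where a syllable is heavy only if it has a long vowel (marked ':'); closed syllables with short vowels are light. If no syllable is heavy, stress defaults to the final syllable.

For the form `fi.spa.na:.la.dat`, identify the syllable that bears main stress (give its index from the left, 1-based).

3

Weights: 1 fi L, 2 spa L, 3 na: H, 4 la L, 5 dat L.
Heavy syllables in the domain: 3. The rightmost is syllable 3 (na:).
Primary stress: syllable 3 → fi.spa.ˈna:.la.dat.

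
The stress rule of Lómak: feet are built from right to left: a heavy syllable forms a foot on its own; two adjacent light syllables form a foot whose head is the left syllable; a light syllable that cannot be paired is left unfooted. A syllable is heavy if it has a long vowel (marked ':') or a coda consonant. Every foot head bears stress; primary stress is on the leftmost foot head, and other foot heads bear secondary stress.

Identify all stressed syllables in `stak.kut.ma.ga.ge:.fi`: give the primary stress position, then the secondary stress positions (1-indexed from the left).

primary 1, secondary 2, 3, 5

Weights: 1 stak H, 2 kut H, 3 ma L, 4 ga L, 5 ge: H, 6 fi L.
Parse right to left (heavy = foot alone; LL = one foot; stranded L unfooted): (ˈstak) (ˈkut) (ˈma.ga) (ˈge:) fi.
Foot heads: 1, 2, 3, 5.
Primary stress on the leftmost head = syllable 1.
Secondary stress on 2, 3, 5: ˈstak.ˌkut.ˌma.ga.ˌge:.fi.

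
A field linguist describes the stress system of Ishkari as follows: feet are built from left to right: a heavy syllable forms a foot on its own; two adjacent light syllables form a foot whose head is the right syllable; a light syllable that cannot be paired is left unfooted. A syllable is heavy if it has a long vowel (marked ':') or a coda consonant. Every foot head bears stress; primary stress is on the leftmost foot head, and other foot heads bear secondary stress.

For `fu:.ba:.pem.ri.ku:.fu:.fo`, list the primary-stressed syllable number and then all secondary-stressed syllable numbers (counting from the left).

primary 1, secondary 2, 3, 5, 6

Weights: 1 fu: H, 2 ba: H, 3 pem H, 4 ri L, 5 ku: H, 6 fu: H, 7 fo L.
Parse left to right (heavy = foot alone; LL = one foot; stranded L unfooted): (ˈfu:) (ˈba:) (ˈpem) ri (ˈku:) (ˈfu:) fo.
Foot heads: 1, 2, 3, 5, 6.
Primary stress on the leftmost head = syllable 1.
Secondary stress on 2, 3, 5, 6: ˈfu:.ˌba:.ˌpem.ri.ˌku:.ˌfu:.fo.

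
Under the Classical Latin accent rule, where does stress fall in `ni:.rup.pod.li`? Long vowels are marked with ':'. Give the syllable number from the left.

Classical Latin: stress the penult if heavy (long vowel or closed), else the antepenult.
Weights: 2 rup H, 3 pod H, 4 li L.
The penult (syllable 3, pod) is heavy, so it takes stress.
Stress on syllable 3: ni:.rup.ˈpod.li.

3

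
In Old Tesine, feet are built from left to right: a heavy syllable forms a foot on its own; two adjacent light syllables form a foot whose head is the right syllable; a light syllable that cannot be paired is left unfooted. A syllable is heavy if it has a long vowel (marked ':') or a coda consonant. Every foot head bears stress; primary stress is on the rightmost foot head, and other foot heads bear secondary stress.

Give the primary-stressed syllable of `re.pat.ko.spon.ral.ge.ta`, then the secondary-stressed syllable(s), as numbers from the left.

Weights: 1 re L, 2 pat H, 3 ko L, 4 spon H, 5 ral H, 6 ge L, 7 ta L.
Parse left to right (heavy = foot alone; LL = one foot; stranded L unfooted): re (ˈpat) ko (ˈspon) (ˈral) (ge.ˈta).
Foot heads: 2, 4, 5, 7.
Primary stress on the rightmost head = syllable 7.
Secondary stress on 2, 4, 5: re.ˌpat.ko.ˌspon.ˌral.ge.ˈta.

primary 7, secondary 2, 4, 5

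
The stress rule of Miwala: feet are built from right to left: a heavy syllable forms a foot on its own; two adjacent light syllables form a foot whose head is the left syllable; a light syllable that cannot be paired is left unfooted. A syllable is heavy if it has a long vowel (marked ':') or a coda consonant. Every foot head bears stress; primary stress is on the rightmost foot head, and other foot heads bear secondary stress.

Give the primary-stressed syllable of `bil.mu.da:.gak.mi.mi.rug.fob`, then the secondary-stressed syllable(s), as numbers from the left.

primary 8, secondary 1, 3, 4, 5, 7

Weights: 1 bil H, 2 mu L, 3 da: H, 4 gak H, 5 mi L, 6 mi L, 7 rug H, 8 fob H.
Parse right to left (heavy = foot alone; LL = one foot; stranded L unfooted): (ˈbil) mu (ˈda:) (ˈgak) (ˈmi.mi) (ˈrug) (ˈfob).
Foot heads: 1, 3, 4, 5, 7, 8.
Primary stress on the rightmost head = syllable 8.
Secondary stress on 1, 3, 4, 5, 7: ˌbil.mu.ˌda:.ˌgak.ˌmi.mi.ˌrug.ˈfob.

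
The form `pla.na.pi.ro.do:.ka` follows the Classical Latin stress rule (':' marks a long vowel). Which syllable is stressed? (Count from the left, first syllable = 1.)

5

Classical Latin: stress the penult if heavy (long vowel or closed), else the antepenult.
Weights: 4 ro L, 5 do: H, 6 ka L.
The penult (syllable 5, do:) is heavy, so it takes stress.
Stress on syllable 5: pla.na.pi.ro.ˈdo:.ka.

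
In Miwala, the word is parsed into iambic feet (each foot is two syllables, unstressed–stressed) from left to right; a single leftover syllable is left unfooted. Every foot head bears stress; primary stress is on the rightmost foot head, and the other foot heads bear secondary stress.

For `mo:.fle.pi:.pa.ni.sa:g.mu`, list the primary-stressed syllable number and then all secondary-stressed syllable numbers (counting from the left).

primary 6, secondary 2, 4

Parse left to right into iambic (σˈσ) feet: (mo:.ˈfle) (pi:.ˈpa) (ni.ˈsa:g) mu. Syllable 7 is left unfooted.
Foot heads (stressed positions): 2, 4, 6.
End Rule Rightmost: primary stress on the rightmost head = syllable 6.
Secondary stress on 2, 4: mo:.ˌfle.pi:.ˌpa.ni.ˈsa:g.mu.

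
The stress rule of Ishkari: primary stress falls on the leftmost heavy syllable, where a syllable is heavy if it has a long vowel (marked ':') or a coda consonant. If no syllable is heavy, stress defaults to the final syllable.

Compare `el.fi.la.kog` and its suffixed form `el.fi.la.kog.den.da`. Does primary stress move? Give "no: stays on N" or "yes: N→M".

Base `el.fi.la.kog` (4 syllables):
  Weights: 1 el H, 2 fi L, 3 la L, 4 kog H.
  Heavy syllables in the domain: 1, 4. The leftmost is syllable 1 (el).
  → primary stress on syllable 1.
Suffixed `el.fi.la.kog.den.da` (6 syllables):
  Weights: 1 el H, 2 fi L, 3 la L, 4 kog H, 5 den H, 6 da L.
  Heavy syllables in the domain: 1, 4, 5. The leftmost is syllable 1 (el).
  → primary stress on syllable 1.

no: stays on 1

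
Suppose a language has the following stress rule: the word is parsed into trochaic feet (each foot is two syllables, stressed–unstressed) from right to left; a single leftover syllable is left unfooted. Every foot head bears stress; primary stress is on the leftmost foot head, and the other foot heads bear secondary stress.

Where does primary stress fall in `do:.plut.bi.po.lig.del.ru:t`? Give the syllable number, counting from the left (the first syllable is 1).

Parse right to left into trochaic (ˈσσ) feet: do: (ˈplut.bi) (ˈpo.lig) (ˈdel.ru:t). Syllable 1 is left unfooted.
Foot heads (stressed positions): 2, 4, 6.
End Rule Leftmost: primary stress on the leftmost head = syllable 2.
Primary stress: syllable 2 → do:.ˈplut.bi.po.lig.del.ru:t.

2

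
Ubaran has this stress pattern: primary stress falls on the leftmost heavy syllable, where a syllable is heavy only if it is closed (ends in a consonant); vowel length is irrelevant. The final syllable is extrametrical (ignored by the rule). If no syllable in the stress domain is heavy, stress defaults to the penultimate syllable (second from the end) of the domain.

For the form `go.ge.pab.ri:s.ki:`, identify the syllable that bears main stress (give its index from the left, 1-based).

The final syllable (5, ki:) is extrametrical; the stress domain is syllables 1–4.
Weights: 1 go L, 2 ge L, 3 pab H, 4 ri:s H.
Heavy syllables in the domain: 3, 4. The leftmost is syllable 3 (pab).
Primary stress: syllable 3 → go.ge.ˈpab.ri:s.ki:.

3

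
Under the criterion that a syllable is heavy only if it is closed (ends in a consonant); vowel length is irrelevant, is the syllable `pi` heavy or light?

light

`pi`: short vowel, open (no coda). Open (no coda) → light.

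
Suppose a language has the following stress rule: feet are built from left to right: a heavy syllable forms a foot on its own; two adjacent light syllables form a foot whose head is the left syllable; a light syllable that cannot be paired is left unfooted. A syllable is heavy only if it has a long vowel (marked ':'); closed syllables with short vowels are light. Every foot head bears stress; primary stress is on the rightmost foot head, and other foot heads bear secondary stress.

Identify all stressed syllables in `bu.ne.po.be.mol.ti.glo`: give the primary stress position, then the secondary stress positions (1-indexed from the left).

primary 5, secondary 1, 3

Weights: 1 bu L, 2 ne L, 3 po L, 4 be L, 5 mol L, 6 ti L, 7 glo L.
Parse left to right (heavy = foot alone; LL = one foot; stranded L unfooted): (ˈbu.ne) (ˈpo.be) (ˈmol.ti) glo.
Foot heads: 1, 3, 5.
Primary stress on the rightmost head = syllable 5.
Secondary stress on 1, 3: ˌbu.ne.ˌpo.be.ˈmol.ti.glo.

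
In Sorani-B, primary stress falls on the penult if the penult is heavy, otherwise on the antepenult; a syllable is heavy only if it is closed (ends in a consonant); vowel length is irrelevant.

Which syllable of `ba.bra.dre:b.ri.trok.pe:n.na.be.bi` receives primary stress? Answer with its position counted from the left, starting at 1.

Weights: 7 na L, 8 be L, 9 bi L.
The penult (syllable 8, be) is light, so stress falls on the antepenult (syllable 7, na).
Primary stress: syllable 7 → ba.bra.dre:b.ri.trok.pe:n.ˈna.be.bi.

7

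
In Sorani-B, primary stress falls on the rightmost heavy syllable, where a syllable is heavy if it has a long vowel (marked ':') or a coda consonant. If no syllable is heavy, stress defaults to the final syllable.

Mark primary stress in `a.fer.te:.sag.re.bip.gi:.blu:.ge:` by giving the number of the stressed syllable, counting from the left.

9

Weights: 1 a L, 2 fer H, 3 te: H, 4 sag H, 5 re L, 6 bip H, 7 gi: H, 8 blu: H, 9 ge: H.
Heavy syllables in the domain: 2, 3, 4, 6, 7, 8, 9. The rightmost is syllable 9 (ge:).
Primary stress: syllable 9 → a.fer.te:.sag.re.bip.gi:.blu:.ˈge:.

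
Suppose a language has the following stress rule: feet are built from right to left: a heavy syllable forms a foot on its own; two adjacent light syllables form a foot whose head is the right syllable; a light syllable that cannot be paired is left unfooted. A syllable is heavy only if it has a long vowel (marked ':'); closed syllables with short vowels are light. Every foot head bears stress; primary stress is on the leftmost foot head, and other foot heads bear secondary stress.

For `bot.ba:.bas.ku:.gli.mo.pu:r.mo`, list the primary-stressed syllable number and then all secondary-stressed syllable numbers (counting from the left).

primary 2, secondary 4, 6, 7

Weights: 1 bot L, 2 ba: H, 3 bas L, 4 ku: H, 5 gli L, 6 mo L, 7 pu:r H, 8 mo L.
Parse right to left (heavy = foot alone; LL = one foot; stranded L unfooted): bot (ˈba:) bas (ˈku:) (gli.ˈmo) (ˈpu:r) mo.
Foot heads: 2, 4, 6, 7.
Primary stress on the leftmost head = syllable 2.
Secondary stress on 4, 6, 7: bot.ˈba:.bas.ˌku:.gli.ˌmo.ˌpu:r.mo.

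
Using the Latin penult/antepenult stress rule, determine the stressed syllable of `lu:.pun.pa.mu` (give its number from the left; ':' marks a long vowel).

Classical Latin: stress the penult if heavy (long vowel or closed), else the antepenult.
Weights: 2 pun H, 3 pa L, 4 mu L.
The penult (syllable 3, pa) is light, so stress falls on the antepenult (syllable 2, pun).
Stress on syllable 2: lu:.ˈpun.pa.mu.

2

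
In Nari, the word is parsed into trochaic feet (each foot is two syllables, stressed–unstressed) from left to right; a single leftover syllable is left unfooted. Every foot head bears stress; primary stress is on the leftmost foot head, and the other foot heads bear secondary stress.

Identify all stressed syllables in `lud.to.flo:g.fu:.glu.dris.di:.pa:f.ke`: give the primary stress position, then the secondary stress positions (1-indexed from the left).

Parse left to right into trochaic (ˈσσ) feet: (ˈlud.to) (ˈflo:g.fu:) (ˈglu.dris) (ˈdi:.pa:f) ke. Syllable 9 is left unfooted.
Foot heads (stressed positions): 1, 3, 5, 7.
End Rule Leftmost: primary stress on the leftmost head = syllable 1.
Secondary stress on 3, 5, 7: ˈlud.to.ˌflo:g.fu:.ˌglu.dris.ˌdi:.pa:f.ke.

primary 1, secondary 3, 5, 7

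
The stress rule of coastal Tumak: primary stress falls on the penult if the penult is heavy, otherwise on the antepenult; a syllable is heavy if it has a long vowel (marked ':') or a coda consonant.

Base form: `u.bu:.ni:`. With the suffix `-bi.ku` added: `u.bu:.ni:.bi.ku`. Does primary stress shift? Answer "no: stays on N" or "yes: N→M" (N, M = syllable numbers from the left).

yes: 2→3

Base `u.bu:.ni:` (3 syllables):
  Weights: 1 u L, 2 bu: H, 3 ni: H.
  The penult (syllable 2, bu:) is heavy, so it takes stress.
  → primary stress on syllable 2.
Suffixed `u.bu:.ni:.bi.ku` (5 syllables):
  Weights: 3 ni: H, 4 bi L, 5 ku L.
  The penult (syllable 4, bi) is light, so stress falls on the antepenult (syllable 3, ni:).
  → primary stress on syllable 3.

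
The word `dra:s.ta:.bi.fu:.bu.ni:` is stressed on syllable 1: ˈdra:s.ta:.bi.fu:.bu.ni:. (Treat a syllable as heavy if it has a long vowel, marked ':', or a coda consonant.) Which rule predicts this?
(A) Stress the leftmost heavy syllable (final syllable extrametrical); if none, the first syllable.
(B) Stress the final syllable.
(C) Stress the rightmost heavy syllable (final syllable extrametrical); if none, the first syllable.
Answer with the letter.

Rule A → syllable 1 ✓.
Rule B → syllable 6 (observed: 1).
Rule C → syllable 4 (observed: 1).

A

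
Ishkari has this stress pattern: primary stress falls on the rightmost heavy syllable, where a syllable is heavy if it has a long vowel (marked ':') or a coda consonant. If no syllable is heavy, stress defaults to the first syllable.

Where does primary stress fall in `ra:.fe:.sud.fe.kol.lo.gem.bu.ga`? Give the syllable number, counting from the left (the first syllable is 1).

7

Weights: 1 ra: H, 2 fe: H, 3 sud H, 4 fe L, 5 kol H, 6 lo L, 7 gem H, 8 bu L, 9 ga L.
Heavy syllables in the domain: 1, 2, 3, 5, 7. The rightmost is syllable 7 (gem).
Primary stress: syllable 7 → ra:.fe:.sud.fe.kol.lo.ˈgem.bu.ga.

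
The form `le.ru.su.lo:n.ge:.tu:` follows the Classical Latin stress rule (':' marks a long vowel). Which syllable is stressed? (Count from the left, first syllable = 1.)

5

Classical Latin: stress the penult if heavy (long vowel or closed), else the antepenult.
Weights: 4 lo:n H, 5 ge: H, 6 tu: H.
The penult (syllable 5, ge:) is heavy, so it takes stress.
Stress on syllable 5: le.ru.su.lo:n.ˈge:.tu:.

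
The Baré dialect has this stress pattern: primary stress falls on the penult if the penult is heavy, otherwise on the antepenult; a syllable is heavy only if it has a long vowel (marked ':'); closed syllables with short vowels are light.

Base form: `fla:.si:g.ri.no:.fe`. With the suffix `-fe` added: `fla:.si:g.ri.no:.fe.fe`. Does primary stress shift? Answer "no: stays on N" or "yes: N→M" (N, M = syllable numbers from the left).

no: stays on 4

Base `fla:.si:g.ri.no:.fe` (5 syllables):
  Weights: 3 ri L, 4 no: H, 5 fe L.
  The penult (syllable 4, no:) is heavy, so it takes stress.
  → primary stress on syllable 4.
Suffixed `fla:.si:g.ri.no:.fe.fe` (6 syllables):
  Weights: 4 no: H, 5 fe L, 6 fe L.
  The penult (syllable 5, fe) is light, so stress falls on the antepenult (syllable 4, no:).
  → primary stress on syllable 4.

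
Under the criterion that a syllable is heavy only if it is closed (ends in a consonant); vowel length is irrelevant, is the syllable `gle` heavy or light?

`gle`: short vowel, open (no coda). Open (no coda) → light.

light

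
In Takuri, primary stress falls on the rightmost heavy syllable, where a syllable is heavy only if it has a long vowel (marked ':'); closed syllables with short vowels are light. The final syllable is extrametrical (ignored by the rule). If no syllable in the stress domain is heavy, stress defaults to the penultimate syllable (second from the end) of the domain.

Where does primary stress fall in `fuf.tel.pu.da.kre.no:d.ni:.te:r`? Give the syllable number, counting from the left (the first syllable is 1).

The final syllable (8, te:r) is extrametrical; the stress domain is syllables 1–7.
Weights: 1 fuf L, 2 tel L, 3 pu L, 4 da L, 5 kre L, 6 no:d H, 7 ni: H.
Heavy syllables in the domain: 6, 7. The rightmost is syllable 7 (ni:).
Primary stress: syllable 7 → fuf.tel.pu.da.kre.no:d.ˈni:.te:r.

7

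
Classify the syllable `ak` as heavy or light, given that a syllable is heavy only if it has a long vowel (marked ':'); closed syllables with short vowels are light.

`ak`: short vowel, closed (coda /k/). Short vowel → light.

light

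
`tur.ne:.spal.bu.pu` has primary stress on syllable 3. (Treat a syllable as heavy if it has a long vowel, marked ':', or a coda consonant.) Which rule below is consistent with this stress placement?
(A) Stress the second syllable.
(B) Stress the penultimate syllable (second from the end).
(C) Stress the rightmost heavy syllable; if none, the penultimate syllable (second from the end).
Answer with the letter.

C

Rule A → syllable 2 (observed: 3).
Rule B → syllable 4 (observed: 3).
Rule C → syllable 3 ✓.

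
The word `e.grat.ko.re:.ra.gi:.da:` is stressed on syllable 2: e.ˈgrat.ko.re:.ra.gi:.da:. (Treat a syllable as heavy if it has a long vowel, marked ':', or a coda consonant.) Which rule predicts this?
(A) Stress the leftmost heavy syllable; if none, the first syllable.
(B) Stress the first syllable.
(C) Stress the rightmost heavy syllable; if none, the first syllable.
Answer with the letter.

A

Rule A → syllable 2 ✓.
Rule B → syllable 1 (observed: 2).
Rule C → syllable 7 (observed: 2).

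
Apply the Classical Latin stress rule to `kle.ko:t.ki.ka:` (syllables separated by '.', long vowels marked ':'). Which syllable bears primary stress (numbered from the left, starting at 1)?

2

Classical Latin: stress the penult if heavy (long vowel or closed), else the antepenult.
Weights: 2 ko:t H, 3 ki L, 4 ka: H.
The penult (syllable 3, ki) is light, so stress falls on the antepenult (syllable 2, ko:t).
Stress on syllable 2: kle.ˈko:t.ki.ka:.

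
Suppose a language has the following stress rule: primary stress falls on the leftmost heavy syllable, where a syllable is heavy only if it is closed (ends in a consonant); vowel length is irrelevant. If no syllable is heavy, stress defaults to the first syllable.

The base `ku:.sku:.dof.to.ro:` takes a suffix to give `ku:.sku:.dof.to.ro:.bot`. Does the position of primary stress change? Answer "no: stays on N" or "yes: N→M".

no: stays on 3

Base `ku:.sku:.dof.to.ro:` (5 syllables):
  Weights: 1 ku: L, 2 sku: L, 3 dof H, 4 to L, 5 ro: L.
  Heavy syllables in the domain: 3. The leftmost is syllable 3 (dof).
  → primary stress on syllable 3.
Suffixed `ku:.sku:.dof.to.ro:.bot` (6 syllables):
  Weights: 1 ku: L, 2 sku: L, 3 dof H, 4 to L, 5 ro: L, 6 bot H.
  Heavy syllables in the domain: 3, 6. The leftmost is syllable 3 (dof).
  → primary stress on syllable 3.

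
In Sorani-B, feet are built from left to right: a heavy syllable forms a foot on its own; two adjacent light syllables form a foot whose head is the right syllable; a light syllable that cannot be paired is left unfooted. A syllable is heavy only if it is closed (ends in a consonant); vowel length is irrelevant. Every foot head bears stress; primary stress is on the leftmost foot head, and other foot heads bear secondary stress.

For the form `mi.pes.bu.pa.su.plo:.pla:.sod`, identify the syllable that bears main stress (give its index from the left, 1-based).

Weights: 1 mi L, 2 pes H, 3 bu L, 4 pa L, 5 su L, 6 plo: L, 7 pla: L, 8 sod H.
Parse left to right (heavy = foot alone; LL = one foot; stranded L unfooted): mi (ˈpes) (bu.ˈpa) (su.ˈplo:) pla: (ˈsod).
Foot heads: 2, 4, 6, 8.
Primary stress on the leftmost head = syllable 2.
Primary stress: syllable 2 → mi.ˈpes.bu.pa.su.plo:.pla:.sod.

2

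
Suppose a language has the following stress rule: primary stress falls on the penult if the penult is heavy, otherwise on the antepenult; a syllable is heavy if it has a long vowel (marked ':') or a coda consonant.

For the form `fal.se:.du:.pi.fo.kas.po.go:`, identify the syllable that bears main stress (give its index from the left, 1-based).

Weights: 6 kas H, 7 po L, 8 go: H.
The penult (syllable 7, po) is light, so stress falls on the antepenult (syllable 6, kas).
Primary stress: syllable 6 → fal.se:.du:.pi.fo.ˈkas.po.go:.

6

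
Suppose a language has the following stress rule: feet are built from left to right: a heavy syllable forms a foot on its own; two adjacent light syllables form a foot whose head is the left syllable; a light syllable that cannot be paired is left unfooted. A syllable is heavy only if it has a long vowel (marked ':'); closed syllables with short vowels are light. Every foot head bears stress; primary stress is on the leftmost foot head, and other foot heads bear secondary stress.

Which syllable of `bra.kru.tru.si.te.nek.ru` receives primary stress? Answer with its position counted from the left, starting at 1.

Weights: 1 bra L, 2 kru L, 3 tru L, 4 si L, 5 te L, 6 nek L, 7 ru L.
Parse left to right (heavy = foot alone; LL = one foot; stranded L unfooted): (ˈbra.kru) (ˈtru.si) (ˈte.nek) ru.
Foot heads: 1, 3, 5.
Primary stress on the leftmost head = syllable 1.
Primary stress: syllable 1 → ˈbra.kru.tru.si.te.nek.ru.

1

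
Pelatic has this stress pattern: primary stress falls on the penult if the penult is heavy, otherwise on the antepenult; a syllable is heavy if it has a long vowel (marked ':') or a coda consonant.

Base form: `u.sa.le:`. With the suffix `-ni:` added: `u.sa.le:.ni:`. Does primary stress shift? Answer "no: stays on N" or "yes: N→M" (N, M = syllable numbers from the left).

Base `u.sa.le:` (3 syllables):
  Weights: 1 u L, 2 sa L, 3 le: H.
  The penult (syllable 2, sa) is light, so stress falls on the antepenult (syllable 1, u).
  → primary stress on syllable 1.
Suffixed `u.sa.le:.ni:` (4 syllables):
  Weights: 2 sa L, 3 le: H, 4 ni: H.
  The penult (syllable 3, le:) is heavy, so it takes stress.
  → primary stress on syllable 3.

yes: 1→3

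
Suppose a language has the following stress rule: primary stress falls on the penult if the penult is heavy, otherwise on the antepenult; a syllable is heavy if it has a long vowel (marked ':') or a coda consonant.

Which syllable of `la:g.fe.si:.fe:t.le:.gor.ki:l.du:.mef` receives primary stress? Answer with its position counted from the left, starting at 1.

8

Weights: 7 ki:l H, 8 du: H, 9 mef H.
The penult (syllable 8, du:) is heavy, so it takes stress.
Primary stress: syllable 8 → la:g.fe.si:.fe:t.le:.gor.ki:l.ˈdu:.mef.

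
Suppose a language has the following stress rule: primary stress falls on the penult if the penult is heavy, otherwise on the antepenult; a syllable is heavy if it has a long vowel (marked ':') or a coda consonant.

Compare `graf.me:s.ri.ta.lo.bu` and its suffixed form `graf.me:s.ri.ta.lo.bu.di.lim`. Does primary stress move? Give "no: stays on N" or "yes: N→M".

yes: 4→6

Base `graf.me:s.ri.ta.lo.bu` (6 syllables):
  Weights: 4 ta L, 5 lo L, 6 bu L.
  The penult (syllable 5, lo) is light, so stress falls on the antepenult (syllable 4, ta).
  → primary stress on syllable 4.
Suffixed `graf.me:s.ri.ta.lo.bu.di.lim` (8 syllables):
  Weights: 6 bu L, 7 di L, 8 lim H.
  The penult (syllable 7, di) is light, so stress falls on the antepenult (syllable 6, bu).
  → primary stress on syllable 6.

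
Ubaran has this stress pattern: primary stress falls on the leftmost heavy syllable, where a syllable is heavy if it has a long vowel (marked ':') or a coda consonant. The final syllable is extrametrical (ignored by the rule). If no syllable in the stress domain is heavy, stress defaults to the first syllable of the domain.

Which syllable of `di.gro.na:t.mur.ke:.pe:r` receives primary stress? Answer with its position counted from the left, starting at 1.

The final syllable (6, pe:r) is extrametrical; the stress domain is syllables 1–5.
Weights: 1 di L, 2 gro L, 3 na:t H, 4 mur H, 5 ke: H.
Heavy syllables in the domain: 3, 4, 5. The leftmost is syllable 3 (na:t).
Primary stress: syllable 3 → di.gro.ˈna:t.mur.ke:.pe:r.

3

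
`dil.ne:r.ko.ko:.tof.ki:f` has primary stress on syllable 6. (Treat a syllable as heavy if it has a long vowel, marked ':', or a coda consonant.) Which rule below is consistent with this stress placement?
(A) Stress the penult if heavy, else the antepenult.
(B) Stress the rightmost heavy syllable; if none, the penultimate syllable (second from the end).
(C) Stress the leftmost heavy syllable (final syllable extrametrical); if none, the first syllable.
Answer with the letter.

B

Rule A → syllable 5 (observed: 6).
Rule B → syllable 6 ✓.
Rule C → syllable 1 (observed: 6).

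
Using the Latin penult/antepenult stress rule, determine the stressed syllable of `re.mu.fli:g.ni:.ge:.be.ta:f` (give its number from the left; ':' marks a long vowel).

5

Classical Latin: stress the penult if heavy (long vowel or closed), else the antepenult.
Weights: 5 ge: H, 6 be L, 7 ta:f H.
The penult (syllable 6, be) is light, so stress falls on the antepenult (syllable 5, ge:).
Stress on syllable 5: re.mu.fli:g.ni:.ˈge:.be.ta:f.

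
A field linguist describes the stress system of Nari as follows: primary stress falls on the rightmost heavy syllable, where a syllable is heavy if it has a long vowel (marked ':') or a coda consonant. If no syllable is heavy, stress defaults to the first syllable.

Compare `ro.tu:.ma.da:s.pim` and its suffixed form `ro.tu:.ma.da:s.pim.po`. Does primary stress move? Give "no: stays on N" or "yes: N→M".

no: stays on 5

Base `ro.tu:.ma.da:s.pim` (5 syllables):
  Weights: 1 ro L, 2 tu: H, 3 ma L, 4 da:s H, 5 pim H.
  Heavy syllables in the domain: 2, 4, 5. The rightmost is syllable 5 (pim).
  → primary stress on syllable 5.
Suffixed `ro.tu:.ma.da:s.pim.po` (6 syllables):
  Weights: 1 ro L, 2 tu: H, 3 ma L, 4 da:s H, 5 pim H, 6 po L.
  Heavy syllables in the domain: 2, 4, 5. The rightmost is syllable 5 (pim).
  → primary stress on syllable 5.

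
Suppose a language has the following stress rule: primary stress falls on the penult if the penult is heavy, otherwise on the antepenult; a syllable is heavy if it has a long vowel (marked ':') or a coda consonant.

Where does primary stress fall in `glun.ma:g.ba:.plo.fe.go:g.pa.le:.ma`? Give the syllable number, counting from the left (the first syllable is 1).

Weights: 7 pa L, 8 le: H, 9 ma L.
The penult (syllable 8, le:) is heavy, so it takes stress.
Primary stress: syllable 8 → glun.ma:g.ba:.plo.fe.go:g.pa.ˈle:.ma.

8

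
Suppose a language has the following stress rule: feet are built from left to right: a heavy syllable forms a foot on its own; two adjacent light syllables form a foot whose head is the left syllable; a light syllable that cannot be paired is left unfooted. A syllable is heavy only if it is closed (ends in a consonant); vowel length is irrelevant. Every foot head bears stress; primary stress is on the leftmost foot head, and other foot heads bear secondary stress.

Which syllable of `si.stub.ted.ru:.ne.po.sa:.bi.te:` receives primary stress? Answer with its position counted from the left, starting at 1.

2

Weights: 1 si L, 2 stub H, 3 ted H, 4 ru: L, 5 ne L, 6 po L, 7 sa: L, 8 bi L, 9 te: L.
Parse left to right (heavy = foot alone; LL = one foot; stranded L unfooted): si (ˈstub) (ˈted) (ˈru:.ne) (ˈpo.sa:) (ˈbi.te:).
Foot heads: 2, 3, 4, 6, 8.
Primary stress on the leftmost head = syllable 2.
Primary stress: syllable 2 → si.ˈstub.ted.ru:.ne.po.sa:.bi.te:.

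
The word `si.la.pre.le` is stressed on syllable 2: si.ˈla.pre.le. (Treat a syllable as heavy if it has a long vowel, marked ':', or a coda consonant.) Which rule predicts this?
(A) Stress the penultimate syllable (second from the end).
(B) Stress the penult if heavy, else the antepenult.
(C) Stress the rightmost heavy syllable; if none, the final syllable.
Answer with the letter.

B

Rule A → syllable 3 (observed: 2).
Rule B → syllable 2 ✓.
Rule C → syllable 4 (observed: 2).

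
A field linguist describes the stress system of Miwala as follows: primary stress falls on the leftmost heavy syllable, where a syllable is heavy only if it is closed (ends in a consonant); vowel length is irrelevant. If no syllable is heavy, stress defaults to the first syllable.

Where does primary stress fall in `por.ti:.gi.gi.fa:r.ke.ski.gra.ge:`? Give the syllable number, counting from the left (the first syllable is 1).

1

Weights: 1 por H, 2 ti: L, 3 gi L, 4 gi L, 5 fa:r H, 6 ke L, 7 ski L, 8 gra L, 9 ge: L.
Heavy syllables in the domain: 1, 5. The leftmost is syllable 1 (por).
Primary stress: syllable 1 → ˈpor.ti:.gi.gi.fa:r.ke.ski.gra.ge:.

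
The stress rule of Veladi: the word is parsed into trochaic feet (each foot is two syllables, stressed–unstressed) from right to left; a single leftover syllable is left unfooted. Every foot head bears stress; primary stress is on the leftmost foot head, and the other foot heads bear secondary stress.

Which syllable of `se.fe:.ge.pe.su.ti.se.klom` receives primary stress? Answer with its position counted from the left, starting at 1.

Parse right to left into trochaic (ˈσσ) feet: (ˈse.fe:) (ˈge.pe) (ˈsu.ti) (ˈse.klom).
Foot heads (stressed positions): 1, 3, 5, 7.
End Rule Leftmost: primary stress on the leftmost head = syllable 1.
Primary stress: syllable 1 → ˈse.fe:.ge.pe.su.ti.se.klom.

1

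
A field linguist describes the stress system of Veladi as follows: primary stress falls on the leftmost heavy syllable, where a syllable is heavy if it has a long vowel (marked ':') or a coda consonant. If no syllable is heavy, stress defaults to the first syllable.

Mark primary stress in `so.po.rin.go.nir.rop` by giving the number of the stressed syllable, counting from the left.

Weights: 1 so L, 2 po L, 3 rin H, 4 go L, 5 nir H, 6 rop H.
Heavy syllables in the domain: 3, 5, 6. The leftmost is syllable 3 (rin).
Primary stress: syllable 3 → so.po.ˈrin.go.nir.rop.

3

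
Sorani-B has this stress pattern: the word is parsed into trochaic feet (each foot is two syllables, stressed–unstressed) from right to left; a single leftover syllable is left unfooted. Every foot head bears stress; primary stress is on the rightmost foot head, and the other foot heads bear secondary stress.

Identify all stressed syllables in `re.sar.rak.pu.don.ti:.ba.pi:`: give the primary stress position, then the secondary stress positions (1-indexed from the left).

Parse right to left into trochaic (ˈσσ) feet: (ˈre.sar) (ˈrak.pu) (ˈdon.ti:) (ˈba.pi:).
Foot heads (stressed positions): 1, 3, 5, 7.
End Rule Rightmost: primary stress on the rightmost head = syllable 7.
Secondary stress on 1, 3, 5: ˌre.sar.ˌrak.pu.ˌdon.ti:.ˈba.pi:.

primary 7, secondary 1, 3, 5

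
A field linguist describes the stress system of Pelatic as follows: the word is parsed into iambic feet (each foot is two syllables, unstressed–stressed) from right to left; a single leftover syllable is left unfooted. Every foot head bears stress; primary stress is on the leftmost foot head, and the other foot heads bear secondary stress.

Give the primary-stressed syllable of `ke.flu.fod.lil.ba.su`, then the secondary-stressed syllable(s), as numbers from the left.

primary 2, secondary 4, 6

Parse right to left into iambic (σˈσ) feet: (ke.ˈflu) (fod.ˈlil) (ba.ˈsu).
Foot heads (stressed positions): 2, 4, 6.
End Rule Leftmost: primary stress on the leftmost head = syllable 2.
Secondary stress on 4, 6: ke.ˈflu.fod.ˌlil.ba.ˌsu.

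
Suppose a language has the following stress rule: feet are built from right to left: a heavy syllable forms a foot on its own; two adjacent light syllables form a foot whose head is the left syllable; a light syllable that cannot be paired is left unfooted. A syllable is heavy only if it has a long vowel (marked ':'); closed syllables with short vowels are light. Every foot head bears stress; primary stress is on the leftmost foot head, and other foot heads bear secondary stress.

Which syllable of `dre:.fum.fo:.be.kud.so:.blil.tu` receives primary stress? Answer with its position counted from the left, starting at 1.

Weights: 1 dre: H, 2 fum L, 3 fo: H, 4 be L, 5 kud L, 6 so: H, 7 blil L, 8 tu L.
Parse right to left (heavy = foot alone; LL = one foot; stranded L unfooted): (ˈdre:) fum (ˈfo:) (ˈbe.kud) (ˈso:) (ˈblil.tu).
Foot heads: 1, 3, 4, 6, 7.
Primary stress on the leftmost head = syllable 1.
Primary stress: syllable 1 → ˈdre:.fum.fo:.be.kud.so:.blil.tu.

1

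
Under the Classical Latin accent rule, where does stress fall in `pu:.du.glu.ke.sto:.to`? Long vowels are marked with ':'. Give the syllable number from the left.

5

Classical Latin: stress the penult if heavy (long vowel or closed), else the antepenult.
Weights: 4 ke L, 5 sto: H, 6 to L.
The penult (syllable 5, sto:) is heavy, so it takes stress.
Stress on syllable 5: pu:.du.glu.ke.ˈsto:.to.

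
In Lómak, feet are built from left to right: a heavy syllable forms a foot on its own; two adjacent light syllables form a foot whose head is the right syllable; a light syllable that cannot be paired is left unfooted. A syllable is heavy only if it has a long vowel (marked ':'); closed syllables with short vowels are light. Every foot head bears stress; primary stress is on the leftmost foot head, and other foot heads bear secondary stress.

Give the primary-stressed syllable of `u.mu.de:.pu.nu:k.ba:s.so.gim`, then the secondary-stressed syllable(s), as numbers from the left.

Weights: 1 u L, 2 mu L, 3 de: H, 4 pu L, 5 nu:k H, 6 ba:s H, 7 so L, 8 gim L.
Parse left to right (heavy = foot alone; LL = one foot; stranded L unfooted): (u.ˈmu) (ˈde:) pu (ˈnu:k) (ˈba:s) (so.ˈgim).
Foot heads: 2, 3, 5, 6, 8.
Primary stress on the leftmost head = syllable 2.
Secondary stress on 3, 5, 6, 8: u.ˈmu.ˌde:.pu.ˌnu:k.ˌba:s.so.ˌgim.

primary 2, secondary 3, 5, 6, 8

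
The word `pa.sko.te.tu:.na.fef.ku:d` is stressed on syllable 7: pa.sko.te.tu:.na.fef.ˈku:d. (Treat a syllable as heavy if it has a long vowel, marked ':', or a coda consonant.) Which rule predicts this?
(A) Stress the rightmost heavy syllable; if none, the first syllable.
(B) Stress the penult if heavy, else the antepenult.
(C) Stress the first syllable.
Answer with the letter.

A

Rule A → syllable 7 ✓.
Rule B → syllable 6 (observed: 7).
Rule C → syllable 1 (observed: 7).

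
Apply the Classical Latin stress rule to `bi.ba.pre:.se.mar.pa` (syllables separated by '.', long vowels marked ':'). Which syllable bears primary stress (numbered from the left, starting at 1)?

Classical Latin: stress the penult if heavy (long vowel or closed), else the antepenult.
Weights: 4 se L, 5 mar H, 6 pa L.
The penult (syllable 5, mar) is heavy, so it takes stress.
Stress on syllable 5: bi.ba.pre:.se.ˈmar.pa.

5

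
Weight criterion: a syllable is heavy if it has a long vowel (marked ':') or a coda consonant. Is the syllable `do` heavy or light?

light

`do`: short vowel, open (no coda). Short vowel, open → light.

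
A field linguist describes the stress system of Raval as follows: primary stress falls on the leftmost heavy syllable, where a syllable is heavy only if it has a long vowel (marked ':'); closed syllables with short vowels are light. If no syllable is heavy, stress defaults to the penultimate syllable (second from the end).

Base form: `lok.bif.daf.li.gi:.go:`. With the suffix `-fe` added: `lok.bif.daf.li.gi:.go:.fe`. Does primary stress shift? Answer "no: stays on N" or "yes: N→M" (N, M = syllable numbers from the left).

Base `lok.bif.daf.li.gi:.go:` (6 syllables):
  Weights: 1 lok L, 2 bif L, 3 daf L, 4 li L, 5 gi: H, 6 go: H.
  Heavy syllables in the domain: 5, 6. The leftmost is syllable 5 (gi:).
  → primary stress on syllable 5.
Suffixed `lok.bif.daf.li.gi:.go:.fe` (7 syllables):
  Weights: 1 lok L, 2 bif L, 3 daf L, 4 li L, 5 gi: H, 6 go: H, 7 fe L.
  Heavy syllables in the domain: 5, 6. The leftmost is syllable 5 (gi:).
  → primary stress on syllable 5.

no: stays on 5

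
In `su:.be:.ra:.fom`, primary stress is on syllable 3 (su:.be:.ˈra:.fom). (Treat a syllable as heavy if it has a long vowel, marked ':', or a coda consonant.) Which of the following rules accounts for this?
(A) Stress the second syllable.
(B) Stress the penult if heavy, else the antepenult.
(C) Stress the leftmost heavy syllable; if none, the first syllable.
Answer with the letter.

B

Rule A → syllable 2 (observed: 3).
Rule B → syllable 3 ✓.
Rule C → syllable 1 (observed: 3).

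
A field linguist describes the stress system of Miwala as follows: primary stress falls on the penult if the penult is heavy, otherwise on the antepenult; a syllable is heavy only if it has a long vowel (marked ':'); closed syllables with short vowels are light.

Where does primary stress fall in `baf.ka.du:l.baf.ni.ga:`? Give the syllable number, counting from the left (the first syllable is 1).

Weights: 4 baf L, 5 ni L, 6 ga: H.
The penult (syllable 5, ni) is light, so stress falls on the antepenult (syllable 4, baf).
Primary stress: syllable 4 → baf.ka.du:l.ˈbaf.ni.ga:.

4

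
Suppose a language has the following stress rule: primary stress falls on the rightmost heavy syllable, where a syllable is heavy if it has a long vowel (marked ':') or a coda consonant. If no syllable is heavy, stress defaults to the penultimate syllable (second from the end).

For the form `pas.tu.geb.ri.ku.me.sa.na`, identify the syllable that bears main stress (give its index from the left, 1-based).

3

Weights: 1 pas H, 2 tu L, 3 geb H, 4 ri L, 5 ku L, 6 me L, 7 sa L, 8 na L.
Heavy syllables in the domain: 1, 3. The rightmost is syllable 3 (geb).
Primary stress: syllable 3 → pas.tu.ˈgeb.ri.ku.me.sa.na.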